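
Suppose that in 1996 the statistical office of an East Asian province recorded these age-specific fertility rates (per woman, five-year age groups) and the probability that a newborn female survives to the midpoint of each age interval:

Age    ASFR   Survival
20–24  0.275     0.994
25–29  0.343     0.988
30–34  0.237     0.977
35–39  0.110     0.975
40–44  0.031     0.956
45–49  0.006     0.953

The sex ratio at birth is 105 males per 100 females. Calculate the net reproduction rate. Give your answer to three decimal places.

Proportion female at birth = 100 / (100 + 105) = 0.48780.
Each age group contributes 5 × ASFR × survival:
  20–24: 5 × 0.275 × 0.994 = 1.36675
  25–29: 5 × 0.343 × 0.988 = 1.69442
  30–34: 5 × 0.237 × 0.977 = 1.15775
  35–39: 5 × 0.110 × 0.975 = 0.53625
  40–44: 5 × 0.031 × 0.956 = 0.14818
  45–49: 5 × 0.006 × 0.953 = 0.02859
Sum = 4.93194
NRR = 0.48780 × 4.93194 = 2.40580

2.406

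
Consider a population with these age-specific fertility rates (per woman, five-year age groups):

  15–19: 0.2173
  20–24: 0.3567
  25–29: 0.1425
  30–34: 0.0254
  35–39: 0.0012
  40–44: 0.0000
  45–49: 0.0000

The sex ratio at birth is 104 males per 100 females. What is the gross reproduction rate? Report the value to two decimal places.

1.82

Proportion female at birth = 100 / (100 + 104) = 0.49020.
Sum of ASFRs = 0.2173 + 0.3567 + 0.1425 + 0.0254 + 0.0012 + 0.0000 + 0.0000 = 0.7431
TFR = 5 × 0.7431 = 3.7155
GRR = 0.49020 × 3.7155 = 1.82134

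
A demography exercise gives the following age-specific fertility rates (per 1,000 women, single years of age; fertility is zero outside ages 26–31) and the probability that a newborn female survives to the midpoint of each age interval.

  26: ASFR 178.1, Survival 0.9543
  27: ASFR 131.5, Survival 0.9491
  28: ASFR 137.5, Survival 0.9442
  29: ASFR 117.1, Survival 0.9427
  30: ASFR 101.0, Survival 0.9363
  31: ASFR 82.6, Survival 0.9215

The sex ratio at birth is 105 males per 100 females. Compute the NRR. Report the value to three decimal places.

0.344

Proportion female at birth = 100 / (100 + 105) = 0.48780.
Each age group contributes 1 × ASFR × survival:
  26: 1 × 178.1/1000 × 0.9543 = 0.16996
  27: 1 × 131.5/1000 × 0.9491 = 0.12481
  28: 1 × 137.5/1000 × 0.9442 = 0.12983
  29: 1 × 117.1/1000 × 0.9427 = 0.11039
  30: 1 × 101.0/1000 × 0.9363 = 0.09457
  31: 1 × 82.6/1000 × 0.9215 = 0.07612
Sum = 0.70568
NRR = 0.48780 × 0.70568 = 0.34423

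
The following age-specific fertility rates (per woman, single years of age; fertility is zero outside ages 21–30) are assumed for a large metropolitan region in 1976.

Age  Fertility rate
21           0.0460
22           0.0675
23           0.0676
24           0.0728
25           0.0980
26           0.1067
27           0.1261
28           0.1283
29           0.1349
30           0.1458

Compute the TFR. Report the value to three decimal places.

0.994

Sum of ASFRs = 0.0460 + 0.0675 + 0.0676 + 0.0728 + 0.0980 + 0.1067 + 0.1261 + 0.1283 + 0.1349 + 0.1458 = 0.9937
TFR = 0.9937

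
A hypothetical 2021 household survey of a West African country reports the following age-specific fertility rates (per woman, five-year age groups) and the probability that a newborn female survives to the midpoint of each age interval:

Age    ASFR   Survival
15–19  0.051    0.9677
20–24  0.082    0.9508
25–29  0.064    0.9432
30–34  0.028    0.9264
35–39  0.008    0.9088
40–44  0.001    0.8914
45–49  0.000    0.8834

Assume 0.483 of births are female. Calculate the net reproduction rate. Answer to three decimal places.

Proportion female at birth = 0.483.
Each age group contributes 5 × ASFR × survival:
  15–19: 5 × 0.051 × 0.9677 = 0.24676
  20–24: 5 × 0.082 × 0.9508 = 0.38983
  25–29: 5 × 0.064 × 0.9432 = 0.30182
  30–34: 5 × 0.028 × 0.9264 = 0.12970
  35–39: 5 × 0.008 × 0.9088 = 0.03635
  40–44: 5 × 0.001 × 0.8914 = 0.00446
  45–49: 5 × 0.000 × 0.8834 = 0.00000
Sum = 1.10892
NRR = 0.483 × 1.10892 = 0.53561

0.536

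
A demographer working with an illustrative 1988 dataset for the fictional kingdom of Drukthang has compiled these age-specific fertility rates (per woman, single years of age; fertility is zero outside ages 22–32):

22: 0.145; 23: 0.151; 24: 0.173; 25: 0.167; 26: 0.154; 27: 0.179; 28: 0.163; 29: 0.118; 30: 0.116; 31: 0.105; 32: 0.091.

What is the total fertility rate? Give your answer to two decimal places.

Sum of ASFRs = 0.145 + 0.151 + 0.173 + 0.167 + 0.154 + 0.179 + 0.163 + 0.118 + 0.116 + 0.105 + 0.091 = 1.562
TFR = 1.562

1.56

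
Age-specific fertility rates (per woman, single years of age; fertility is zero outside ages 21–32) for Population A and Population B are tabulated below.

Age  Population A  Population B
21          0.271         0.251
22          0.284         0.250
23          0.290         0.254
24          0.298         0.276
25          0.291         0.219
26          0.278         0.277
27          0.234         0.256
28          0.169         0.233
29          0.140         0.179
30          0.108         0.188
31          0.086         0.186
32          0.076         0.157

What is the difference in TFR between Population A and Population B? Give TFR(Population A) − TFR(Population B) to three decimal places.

Population A:
  Sum of ASFRs = 0.271 + 0.284 + 0.290 + 0.298 + 0.291 + 0.278 + 0.234 + 0.169 + 0.140 + 0.108 + 0.086 + 0.076 = 2.525
  TFR = 2.525
Population B:
  Sum of ASFRs = 0.251 + 0.250 + 0.254 + 0.276 + 0.219 + 0.277 + 0.256 + 0.233 + 0.179 + 0.188 + 0.186 + 0.157 = 2.726
  TFR = 2.726
Difference = 2.525 − 2.726 = -0.201

-0.201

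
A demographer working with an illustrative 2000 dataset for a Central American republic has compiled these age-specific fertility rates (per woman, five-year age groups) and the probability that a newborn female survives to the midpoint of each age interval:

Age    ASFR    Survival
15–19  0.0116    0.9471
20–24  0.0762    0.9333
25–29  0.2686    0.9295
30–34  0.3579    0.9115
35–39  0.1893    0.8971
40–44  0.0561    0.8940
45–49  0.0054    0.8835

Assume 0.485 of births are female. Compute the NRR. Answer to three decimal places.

Proportion female at birth = 0.485.
Weighting each age-specific rate by interval width and survival:
  15–19: 5 × 0.0116 × 0.9471 = 0.05493
  20–24: 5 × 0.0762 × 0.9333 = 0.35559
  25–29: 5 × 0.2686 × 0.9295 = 1.24832
  30–34: 5 × 0.3579 × 0.9115 = 1.63113
  35–39: 5 × 0.1893 × 0.8971 = 0.84911
  40–44: 5 × 0.0561 × 0.8940 = 0.25077
  45–49: 5 × 0.0054 × 0.8835 = 0.02385
Sum = 4.41370
NRR = 0.485 × 4.41370 = 2.14064

2.141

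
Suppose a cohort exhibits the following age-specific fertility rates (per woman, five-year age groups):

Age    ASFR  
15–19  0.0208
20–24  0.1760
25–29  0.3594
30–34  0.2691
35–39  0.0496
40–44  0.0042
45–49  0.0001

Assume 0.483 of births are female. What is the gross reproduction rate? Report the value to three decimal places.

2.123

Proportion female at birth = 0.483.
Sum of ASFRs = 0.0208 + 0.1760 + 0.3594 + 0.2691 + 0.0496 + 0.0042 + 0.0001 = 0.8792
TFR = 5 × 0.8792 = 4.396
GRR = 0.483 × 4.396 = 2.12327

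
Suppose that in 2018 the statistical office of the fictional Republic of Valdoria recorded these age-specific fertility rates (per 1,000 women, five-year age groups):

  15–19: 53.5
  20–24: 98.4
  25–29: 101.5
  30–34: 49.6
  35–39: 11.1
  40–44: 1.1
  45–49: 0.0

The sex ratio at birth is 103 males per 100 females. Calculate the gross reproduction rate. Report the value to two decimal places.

Proportion female at birth = 100 / (100 + 103) = 0.49261.
Sum of ASFRs = 53.5 + 98.4 + 101.5 + 49.6 + 11.1 + 1.1 + 0.0 = 315.2
TFR = 5 × 315.2 / 1000 = 1.576
GRR = 0.49261 × 1.576 = 0.77635

0.78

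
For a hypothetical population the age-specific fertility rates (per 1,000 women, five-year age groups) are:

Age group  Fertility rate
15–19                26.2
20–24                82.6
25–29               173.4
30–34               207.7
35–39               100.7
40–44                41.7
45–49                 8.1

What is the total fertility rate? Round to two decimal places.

3.20

Sum of ASFRs = 26.2 + 82.6 + 173.4 + 207.7 + 100.7 + 41.7 + 8.1 = 640.4
TFR = 5 × 640.4 / 1000 = 3.202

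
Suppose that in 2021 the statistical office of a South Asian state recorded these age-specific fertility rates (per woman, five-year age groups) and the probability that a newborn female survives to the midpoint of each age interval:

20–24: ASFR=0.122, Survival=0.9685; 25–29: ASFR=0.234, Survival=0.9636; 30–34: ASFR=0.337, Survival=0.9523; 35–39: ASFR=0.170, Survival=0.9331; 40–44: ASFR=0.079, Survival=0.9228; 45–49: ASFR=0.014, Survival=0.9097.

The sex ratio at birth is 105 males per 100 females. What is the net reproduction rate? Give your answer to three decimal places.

2.217

Proportion female at birth = 100 / (100 + 105) = 0.48780.
Survival-weighted fertility by age (5·fₓ·Sₓ):
  20–24: 5 × 0.122 × 0.9685 = 0.59079
  25–29: 5 × 0.234 × 0.9636 = 1.12741
  30–34: 5 × 0.337 × 0.9523 = 1.60463
  35–39: 5 × 0.170 × 0.9331 = 0.79314
  40–44: 5 × 0.079 × 0.9228 = 0.36451
  45–49: 5 × 0.014 × 0.9097 = 0.06368
Sum = 4.54416
NRR = 0.48780 × 4.54416 = 2.21664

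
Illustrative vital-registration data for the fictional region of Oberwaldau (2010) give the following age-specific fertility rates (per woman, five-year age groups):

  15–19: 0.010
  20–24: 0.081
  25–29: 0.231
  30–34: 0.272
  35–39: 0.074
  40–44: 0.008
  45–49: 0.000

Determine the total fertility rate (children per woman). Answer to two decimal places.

Sum of ASFRs = 0.010 + 0.081 + 0.231 + 0.272 + 0.074 + 0.008 + 0.000 = 0.676
TFR = 5 × 0.676 = 3.38

3.38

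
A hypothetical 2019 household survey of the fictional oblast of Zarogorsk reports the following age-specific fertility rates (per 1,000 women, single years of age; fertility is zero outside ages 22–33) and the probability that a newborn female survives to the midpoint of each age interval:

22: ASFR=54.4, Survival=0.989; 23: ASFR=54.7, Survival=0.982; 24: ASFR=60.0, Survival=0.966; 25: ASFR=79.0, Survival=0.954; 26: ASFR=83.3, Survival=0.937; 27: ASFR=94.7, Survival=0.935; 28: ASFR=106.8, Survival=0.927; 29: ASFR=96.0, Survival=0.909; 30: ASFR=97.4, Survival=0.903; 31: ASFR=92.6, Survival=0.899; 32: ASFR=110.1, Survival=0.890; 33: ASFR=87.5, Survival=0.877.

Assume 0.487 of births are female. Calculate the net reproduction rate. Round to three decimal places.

Proportion female at birth = 0.487.
Weighting each age-specific rate by interval width and survival:
  22: 1 × 54.4/1000 × 0.989 = 0.05380
  23: 1 × 54.7/1000 × 0.982 = 0.05372
  24: 1 × 60.0/1000 × 0.966 = 0.05796
  25: 1 × 79.0/1000 × 0.954 = 0.07537
  26: 1 × 83.3/1000 × 0.937 = 0.07805
  27: 1 × 94.7/1000 × 0.935 = 0.08854
  28: 1 × 106.8/1000 × 0.927 = 0.09900
  29: 1 × 96.0/1000 × 0.909 = 0.08726
  30: 1 × 97.4/1000 × 0.903 = 0.08795
  31: 1 × 92.6/1000 × 0.899 = 0.08325
  32: 1 × 110.1/1000 × 0.890 = 0.09799
  33: 1 × 87.5/1000 × 0.877 = 0.07674
Sum = 0.93963
NRR = 0.487 × 0.93963 = 0.45760
With NRR below 1 the population is below replacement fertility.

0.458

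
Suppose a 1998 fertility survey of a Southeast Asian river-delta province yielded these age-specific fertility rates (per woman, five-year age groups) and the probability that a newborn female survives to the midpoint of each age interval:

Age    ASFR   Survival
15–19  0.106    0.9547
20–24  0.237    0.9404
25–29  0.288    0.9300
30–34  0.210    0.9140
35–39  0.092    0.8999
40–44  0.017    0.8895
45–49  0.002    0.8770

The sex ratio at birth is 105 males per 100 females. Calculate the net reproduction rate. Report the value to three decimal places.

Proportion female at birth = 100 / (100 + 105) = 0.48780.
Per-age-group product (5 × ASFR × survival probability):
  15–19: 5 × 0.106 × 0.9547 = 0.50599
  20–24: 5 × 0.237 × 0.9404 = 1.11437
  25–29: 5 × 0.288 × 0.9300 = 1.33920
  30–34: 5 × 0.210 × 0.9140 = 0.95970
  35–39: 5 × 0.092 × 0.8999 = 0.41395
  40–44: 5 × 0.017 × 0.8895 = 0.07561
  45–49: 5 × 0.002 × 0.8770 = 0.00877
Sum = 4.41759
NRR = 0.48780 × 4.41759 = 2.15490

2.155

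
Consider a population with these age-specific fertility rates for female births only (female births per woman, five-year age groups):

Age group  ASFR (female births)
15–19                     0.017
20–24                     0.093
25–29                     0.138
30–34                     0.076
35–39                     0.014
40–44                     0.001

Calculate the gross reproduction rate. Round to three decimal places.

1.695

Sum of female ASFRs = 0.017 + 0.093 + 0.138 + 0.076 + 0.014 + 0.001 = 0.339
GRR = 5 × 0.339 = 1.695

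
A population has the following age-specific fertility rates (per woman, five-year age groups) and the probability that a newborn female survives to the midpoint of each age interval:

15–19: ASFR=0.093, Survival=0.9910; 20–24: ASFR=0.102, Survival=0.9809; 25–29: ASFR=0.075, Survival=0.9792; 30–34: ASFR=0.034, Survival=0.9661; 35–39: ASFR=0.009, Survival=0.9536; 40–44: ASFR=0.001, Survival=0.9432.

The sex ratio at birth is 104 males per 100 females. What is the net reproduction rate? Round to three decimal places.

0.755

Proportion female at birth = 100 / (100 + 104) = 0.49020.
Each age group contributes 5 × ASFR × survival:
  15–19: 5 × 0.093 × 0.9910 = 0.46082
  20–24: 5 × 0.102 × 0.9809 = 0.50026
  25–29: 5 × 0.075 × 0.9792 = 0.36720
  30–34: 5 × 0.034 × 0.9661 = 0.16424
  35–39: 5 × 0.009 × 0.9536 = 0.04291
  40–44: 5 × 0.001 × 0.9432 = 0.00472
Sum = 1.54015
NRR = 0.49020 × 1.54015 = 0.75498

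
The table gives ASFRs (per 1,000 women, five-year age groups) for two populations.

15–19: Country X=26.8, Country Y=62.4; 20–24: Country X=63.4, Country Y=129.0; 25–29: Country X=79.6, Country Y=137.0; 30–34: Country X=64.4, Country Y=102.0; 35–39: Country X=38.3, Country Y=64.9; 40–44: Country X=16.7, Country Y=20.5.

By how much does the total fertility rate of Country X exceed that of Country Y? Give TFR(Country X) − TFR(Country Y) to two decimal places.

Country X:
  Sum of ASFRs = 26.8 + 63.4 + 79.6 + 64.4 + 38.3 + 16.7 = 289.2
  TFR = 5 × 289.2 / 1000 = 1.446
Country Y:
  Sum of ASFRs = 62.4 + 129.0 + 137.0 + 102.0 + 64.9 + 20.5 = 515.8
  TFR = 5 × 515.8 / 1000 = 2.579
Difference = 1.446 − 2.579 = -1.133

-1.13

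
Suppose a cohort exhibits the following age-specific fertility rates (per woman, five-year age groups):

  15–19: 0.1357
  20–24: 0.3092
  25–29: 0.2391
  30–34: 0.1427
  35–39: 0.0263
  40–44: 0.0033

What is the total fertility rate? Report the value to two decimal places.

4.28

Sum of ASFRs = 0.1357 + 0.3092 + 0.2391 + 0.1427 + 0.0263 + 0.0033 = 0.8563
TFR = 5 × 0.8563 = 4.2815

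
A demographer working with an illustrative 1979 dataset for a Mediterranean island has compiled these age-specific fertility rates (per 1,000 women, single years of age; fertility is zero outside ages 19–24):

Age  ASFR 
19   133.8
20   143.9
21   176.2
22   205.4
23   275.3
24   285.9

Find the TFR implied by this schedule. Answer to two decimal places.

1.22

Sum of ASFRs = 133.8 + 143.9 + 176.2 + 205.4 + 275.3 + 285.9 = 1220.5
TFR = 1220.5 / 1000 = 1.2205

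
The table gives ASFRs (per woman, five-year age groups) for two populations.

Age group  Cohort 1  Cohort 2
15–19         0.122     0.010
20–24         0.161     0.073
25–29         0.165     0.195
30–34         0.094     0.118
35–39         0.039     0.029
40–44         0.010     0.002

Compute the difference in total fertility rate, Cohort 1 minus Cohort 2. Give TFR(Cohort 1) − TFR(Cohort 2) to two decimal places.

0.82

Cohort 1:
  Sum of ASFRs = 0.122 + 0.161 + 0.165 + 0.094 + 0.039 + 0.010 = 0.591
  TFR = 5 × 0.591 = 2.955
Cohort 2:
  Sum of ASFRs = 0.010 + 0.073 + 0.195 + 0.118 + 0.029 + 0.002 = 0.427
  TFR = 5 × 0.427 = 2.135
Difference = 2.955 − 2.135 = 0.82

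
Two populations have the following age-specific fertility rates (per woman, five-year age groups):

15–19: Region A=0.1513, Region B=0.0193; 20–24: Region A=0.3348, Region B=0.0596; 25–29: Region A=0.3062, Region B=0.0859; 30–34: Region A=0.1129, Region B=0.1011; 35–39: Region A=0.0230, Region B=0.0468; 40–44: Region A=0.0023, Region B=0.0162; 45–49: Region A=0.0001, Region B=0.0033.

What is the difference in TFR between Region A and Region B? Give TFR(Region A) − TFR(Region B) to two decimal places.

Region A:
  Sum of ASFRs = 0.1513 + 0.3348 + 0.3062 + 0.1129 + 0.0230 + 0.0023 + 0.0001 = 0.9306
  TFR = 5 × 0.9306 = 4.653
Region B:
  Sum of ASFRs = 0.0193 + 0.0596 + 0.0859 + 0.1011 + 0.0468 + 0.0162 + 0.0033 = 0.3322
  TFR = 5 × 0.3322 = 1.661
Difference = 4.653 − 1.661 = 2.992

2.99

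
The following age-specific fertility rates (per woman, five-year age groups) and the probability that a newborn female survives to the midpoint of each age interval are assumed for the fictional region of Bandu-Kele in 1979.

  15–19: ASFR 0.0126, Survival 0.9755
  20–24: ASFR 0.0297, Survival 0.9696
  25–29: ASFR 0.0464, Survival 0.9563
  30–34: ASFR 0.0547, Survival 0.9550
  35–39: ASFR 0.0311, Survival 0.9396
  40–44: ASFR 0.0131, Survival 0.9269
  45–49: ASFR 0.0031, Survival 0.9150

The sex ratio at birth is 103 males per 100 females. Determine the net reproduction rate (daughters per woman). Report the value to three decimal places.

Proportion female at birth = 100 / (100 + 103) = 0.49261.
Survival-weighted fertility by age (5·fₓ·Sₓ):
  15–19: 5 × 0.0126 × 0.9755 = 0.06146
  20–24: 5 × 0.0297 × 0.9696 = 0.14399
  25–29: 5 × 0.0464 × 0.9563 = 0.22186
  30–34: 5 × 0.0547 × 0.9550 = 0.26119
  35–39: 5 × 0.0311 × 0.9396 = 0.14611
  40–44: 5 × 0.0131 × 0.9269 = 0.06071
  45–49: 5 × 0.0031 × 0.9150 = 0.01418
Sum = 0.90950
NRR = 0.49261 × 0.90950 = 0.44803

0.448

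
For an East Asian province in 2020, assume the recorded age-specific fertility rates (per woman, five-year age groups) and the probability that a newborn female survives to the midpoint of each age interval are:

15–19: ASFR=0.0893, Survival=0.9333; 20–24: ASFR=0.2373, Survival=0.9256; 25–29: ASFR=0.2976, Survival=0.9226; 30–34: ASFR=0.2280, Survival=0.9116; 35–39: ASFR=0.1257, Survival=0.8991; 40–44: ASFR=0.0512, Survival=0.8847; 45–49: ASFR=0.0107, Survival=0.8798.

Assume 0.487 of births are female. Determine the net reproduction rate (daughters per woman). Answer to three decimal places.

Proportion female at birth = 0.487.
Per-age-group product (5 × ASFR × survival probability):
  15–19: 5 × 0.0893 × 0.9333 = 0.41672
  20–24: 5 × 0.2373 × 0.9256 = 1.09822
  25–29: 5 × 0.2976 × 0.9226 = 1.37283
  30–34: 5 × 0.2280 × 0.9116 = 1.03922
  35–39: 5 × 0.1257 × 0.8991 = 0.56508
  40–44: 5 × 0.0512 × 0.8847 = 0.22648
  45–49: 5 × 0.0107 × 0.8798 = 0.04707
Sum = 4.76562
NRR = 0.487 × 4.76562 = 2.32086
With NRR above 1 the population is above replacement fertility.

2.321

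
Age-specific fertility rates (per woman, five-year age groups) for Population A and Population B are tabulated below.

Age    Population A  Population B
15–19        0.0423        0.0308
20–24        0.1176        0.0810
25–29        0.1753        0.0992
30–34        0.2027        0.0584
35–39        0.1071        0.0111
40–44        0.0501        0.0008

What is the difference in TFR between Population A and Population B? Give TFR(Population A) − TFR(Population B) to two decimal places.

2.07

Population A:
  Sum of ASFRs = 0.0423 + 0.1176 + 0.1753 + 0.2027 + 0.1071 + 0.0501 = 0.6951
  TFR = 5 × 0.6951 = 3.4755
Population B:
  Sum of ASFRs = 0.0308 + 0.0810 + 0.0992 + 0.0584 + 0.0111 + 0.0008 = 0.2813
  TFR = 5 × 0.2813 = 1.4065
Difference = 3.4755 − 1.4065 = 2.069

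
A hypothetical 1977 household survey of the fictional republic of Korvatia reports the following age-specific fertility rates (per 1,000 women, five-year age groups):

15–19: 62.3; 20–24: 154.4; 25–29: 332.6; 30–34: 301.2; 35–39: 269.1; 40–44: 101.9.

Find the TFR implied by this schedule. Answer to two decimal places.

6.11

Sum of ASFRs = 62.3 + 154.4 + 332.6 + 301.2 + 269.1 + 101.9 = 1221.5
TFR = 5 × 1221.5 / 1000 = 6.1075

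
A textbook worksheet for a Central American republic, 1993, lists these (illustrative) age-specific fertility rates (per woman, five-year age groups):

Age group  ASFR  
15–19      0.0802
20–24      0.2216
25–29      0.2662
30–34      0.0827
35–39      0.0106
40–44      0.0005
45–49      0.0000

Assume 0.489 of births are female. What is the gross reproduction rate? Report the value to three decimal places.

Proportion female at birth = 0.489.
Sum of ASFRs = 0.0802 + 0.2216 + 0.2662 + 0.0827 + 0.0106 + 0.0005 + 0.0000 = 0.6618
TFR = 5 × 0.6618 = 3.309
GRR = 0.489 × 3.309 = 1.61810

1.618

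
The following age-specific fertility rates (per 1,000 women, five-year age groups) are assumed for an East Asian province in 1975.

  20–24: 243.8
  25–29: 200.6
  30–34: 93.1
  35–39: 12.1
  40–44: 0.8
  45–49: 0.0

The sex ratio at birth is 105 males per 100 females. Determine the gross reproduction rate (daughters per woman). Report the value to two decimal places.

Proportion female at birth = 100 / (100 + 105) = 0.48780.
Sum of ASFRs = 243.8 + 200.6 + 93.1 + 12.1 + 0.8 + 0.0 = 550.4
TFR = 5 × 550.4 / 1000 = 2.752
GRR = 0.48780 × 2.752 = 1.34243

1.34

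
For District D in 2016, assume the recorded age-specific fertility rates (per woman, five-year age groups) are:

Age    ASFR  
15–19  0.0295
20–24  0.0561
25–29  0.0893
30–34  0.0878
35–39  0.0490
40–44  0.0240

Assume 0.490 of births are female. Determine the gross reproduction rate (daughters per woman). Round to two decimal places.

Proportion female at birth = 0.490.
Sum of ASFRs = 0.0295 + 0.0561 + 0.0893 + 0.0878 + 0.0490 + 0.0240 = 0.3357
TFR = 5 × 0.3357 = 1.6785
GRR = 0.490 × 1.6785 = 0.82247

0.82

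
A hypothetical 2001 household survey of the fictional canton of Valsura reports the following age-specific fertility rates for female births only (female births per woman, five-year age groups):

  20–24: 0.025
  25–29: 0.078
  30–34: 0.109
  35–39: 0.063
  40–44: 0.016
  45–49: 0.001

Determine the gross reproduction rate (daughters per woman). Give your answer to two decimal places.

Sum of female ASFRs = 0.025 + 0.078 + 0.109 + 0.063 + 0.016 + 0.001 = 0.292
GRR = 5 × 0.292 = 1.46

1.46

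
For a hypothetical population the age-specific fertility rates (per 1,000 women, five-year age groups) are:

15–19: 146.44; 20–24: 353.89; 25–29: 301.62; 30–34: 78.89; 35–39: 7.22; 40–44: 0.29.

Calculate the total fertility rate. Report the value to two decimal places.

4.44

Sum of ASFRs = 146.44 + 353.89 + 301.62 + 78.89 + 7.22 + 0.29 = 888.35
TFR = 5 × 888.35 / 1000 = 4.44175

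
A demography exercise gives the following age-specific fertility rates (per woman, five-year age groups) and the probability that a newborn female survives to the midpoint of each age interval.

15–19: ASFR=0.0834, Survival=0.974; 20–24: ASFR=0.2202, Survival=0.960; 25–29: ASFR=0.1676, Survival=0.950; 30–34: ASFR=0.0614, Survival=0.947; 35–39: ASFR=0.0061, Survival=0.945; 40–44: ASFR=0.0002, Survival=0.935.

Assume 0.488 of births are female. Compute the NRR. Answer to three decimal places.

1.259

Proportion female at birth = 0.488.
Per-age-group product (5 × ASFR × survival probability):
  15–19: 5 × 0.0834 × 0.974 = 0.40616
  20–24: 5 × 0.2202 × 0.960 = 1.05696
  25–29: 5 × 0.1676 × 0.950 = 0.79610
  30–34: 5 × 0.0614 × 0.947 = 0.29073
  35–39: 5 × 0.0061 × 0.945 = 0.02882
  40–44: 5 × 0.0002 × 0.935 = 0.00094
Sum = 2.57971
NRR = 0.488 × 2.57971 = 1.25890
NRR > 1, so each generation more than replaces itself.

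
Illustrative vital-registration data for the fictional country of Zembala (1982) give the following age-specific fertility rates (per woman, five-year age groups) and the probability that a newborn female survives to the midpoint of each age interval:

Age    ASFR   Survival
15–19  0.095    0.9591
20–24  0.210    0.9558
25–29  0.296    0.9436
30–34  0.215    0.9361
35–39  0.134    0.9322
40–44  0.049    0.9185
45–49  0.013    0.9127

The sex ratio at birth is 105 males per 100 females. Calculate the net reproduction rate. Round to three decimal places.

2.327

Proportion female at birth = 100 / (100 + 105) = 0.48780.
Each age group contributes 5 × ASFR × survival:
  15–19: 5 × 0.095 × 0.9591 = 0.45557
  20–24: 5 × 0.210 × 0.9558 = 1.00359
  25–29: 5 × 0.296 × 0.9436 = 1.39653
  30–34: 5 × 0.215 × 0.9361 = 1.00631
  35–39: 5 × 0.134 × 0.9322 = 0.62457
  40–44: 5 × 0.049 × 0.9185 = 0.22503
  45–49: 5 × 0.013 × 0.9127 = 0.05933
Sum = 4.77093
NRR = 0.48780 × 4.77093 = 2.32726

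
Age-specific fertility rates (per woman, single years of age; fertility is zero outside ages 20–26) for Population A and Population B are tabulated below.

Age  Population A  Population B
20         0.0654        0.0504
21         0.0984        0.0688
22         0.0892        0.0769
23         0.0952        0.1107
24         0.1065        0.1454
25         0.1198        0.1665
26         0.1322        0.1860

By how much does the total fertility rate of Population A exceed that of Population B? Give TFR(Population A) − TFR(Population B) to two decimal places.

Population A:
  Sum of ASFRs = 0.0654 + 0.0984 + 0.0892 + 0.0952 + 0.1065 + 0.1198 + 0.1322 = 0.7067
  TFR = 0.7067
Population B:
  Sum of ASFRs = 0.0504 + 0.0688 + 0.0769 + 0.1107 + 0.1454 + 0.1665 + 0.1860 = 0.8047
  TFR = 0.8047
Difference = 0.7067 − 0.8047 = -0.098

-0.10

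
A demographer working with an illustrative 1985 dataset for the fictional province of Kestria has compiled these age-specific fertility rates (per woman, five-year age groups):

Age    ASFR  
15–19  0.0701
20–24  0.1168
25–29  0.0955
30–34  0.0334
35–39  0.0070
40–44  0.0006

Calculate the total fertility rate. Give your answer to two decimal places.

1.62

Sum of ASFRs = 0.0701 + 0.1168 + 0.0955 + 0.0334 + 0.0070 + 0.0006 = 0.3234
TFR = 5 × 0.3234 = 1.617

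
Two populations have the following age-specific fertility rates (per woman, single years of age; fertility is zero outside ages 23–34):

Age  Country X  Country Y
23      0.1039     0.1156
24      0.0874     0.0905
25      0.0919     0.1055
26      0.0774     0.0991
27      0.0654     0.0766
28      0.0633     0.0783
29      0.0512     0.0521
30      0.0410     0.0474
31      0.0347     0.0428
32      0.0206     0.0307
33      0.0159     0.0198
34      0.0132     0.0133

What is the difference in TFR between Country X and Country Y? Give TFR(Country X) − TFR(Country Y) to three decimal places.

-0.106

Country X:
  Sum of ASFRs = 0.1039 + 0.0874 + 0.0919 + 0.0774 + 0.0654 + 0.0633 + 0.0512 + 0.0410 + 0.0347 + 0.0206 + 0.0159 + 0.0132 = 0.6659
  TFR = 0.6659
Country Y:
  Sum of ASFRs = 0.1156 + 0.0905 + 0.1055 + 0.0991 + 0.0766 + 0.0783 + 0.0521 + 0.0474 + 0.0428 + 0.0307 + 0.0198 + 0.0133 = 0.7717
  TFR = 0.7717
Difference = 0.6659 − 0.7717 = -0.1058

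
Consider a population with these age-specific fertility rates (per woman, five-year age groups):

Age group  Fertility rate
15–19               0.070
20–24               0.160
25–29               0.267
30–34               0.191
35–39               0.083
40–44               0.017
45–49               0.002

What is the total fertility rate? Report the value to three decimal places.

Sum of ASFRs = 0.070 + 0.160 + 0.267 + 0.191 + 0.083 + 0.017 + 0.002 = 0.790
TFR = 5 × 0.790 = 3.95

3.950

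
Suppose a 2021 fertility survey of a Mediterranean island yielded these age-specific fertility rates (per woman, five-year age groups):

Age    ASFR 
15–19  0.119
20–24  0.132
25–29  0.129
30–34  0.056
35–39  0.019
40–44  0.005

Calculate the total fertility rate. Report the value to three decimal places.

2.300

Sum of ASFRs = 0.119 + 0.132 + 0.129 + 0.056 + 0.019 + 0.005 = 0.460
TFR = 5 × 0.460 = 2.3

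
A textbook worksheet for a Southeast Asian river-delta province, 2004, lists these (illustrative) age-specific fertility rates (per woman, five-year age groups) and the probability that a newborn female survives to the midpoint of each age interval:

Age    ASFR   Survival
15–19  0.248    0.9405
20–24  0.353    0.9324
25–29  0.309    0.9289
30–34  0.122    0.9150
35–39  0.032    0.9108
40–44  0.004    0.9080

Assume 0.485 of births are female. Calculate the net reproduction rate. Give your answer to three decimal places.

2.410

Proportion female at birth = 0.485.
Per-age-group product (5 × ASFR × survival probability):
  15–19: 5 × 0.248 × 0.9405 = 1.16622
  20–24: 5 × 0.353 × 0.9324 = 1.64569
  25–29: 5 × 0.309 × 0.9289 = 1.43515
  30–34: 5 × 0.122 × 0.9150 = 0.55815
  35–39: 5 × 0.032 × 0.9108 = 0.14573
  40–44: 5 × 0.004 × 0.9080 = 0.01816
Sum = 4.96910
NRR = 0.485 × 4.96910 = 2.41001
An NRR exceeding 1 indicates intrinsic growth under these rates.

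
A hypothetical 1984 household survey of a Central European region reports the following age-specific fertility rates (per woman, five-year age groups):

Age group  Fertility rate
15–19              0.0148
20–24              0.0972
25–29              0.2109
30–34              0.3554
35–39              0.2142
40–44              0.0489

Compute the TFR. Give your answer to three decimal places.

4.707

Sum of ASFRs = 0.0148 + 0.0972 + 0.2109 + 0.3554 + 0.2142 + 0.0489 = 0.9414
TFR = 5 × 0.9414 = 4.707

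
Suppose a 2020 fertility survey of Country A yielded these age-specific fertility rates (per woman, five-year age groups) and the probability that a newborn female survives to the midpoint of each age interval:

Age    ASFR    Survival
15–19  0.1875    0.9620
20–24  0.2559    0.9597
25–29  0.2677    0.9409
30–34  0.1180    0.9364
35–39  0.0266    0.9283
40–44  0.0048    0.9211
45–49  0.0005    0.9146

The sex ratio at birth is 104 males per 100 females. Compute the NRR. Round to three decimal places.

2.005

Proportion female at birth = 100 / (100 + 104) = 0.49020.
Per-age-group product (5 × ASFR × survival probability):
  15–19: 5 × 0.1875 × 0.9620 = 0.90188
  20–24: 5 × 0.2559 × 0.9597 = 1.22794
  25–29: 5 × 0.2677 × 0.9409 = 1.25939
  30–34: 5 × 0.1180 × 0.9364 = 0.55248
  35–39: 5 × 0.0266 × 0.9283 = 0.12346
  40–44: 5 × 0.0048 × 0.9211 = 0.02211
  45–49: 5 × 0.0005 × 0.9146 = 0.00229
Sum = 4.08955
NRR = 0.49020 × 4.08955 = 2.00470
NRR > 1, so each generation more than replaces itself.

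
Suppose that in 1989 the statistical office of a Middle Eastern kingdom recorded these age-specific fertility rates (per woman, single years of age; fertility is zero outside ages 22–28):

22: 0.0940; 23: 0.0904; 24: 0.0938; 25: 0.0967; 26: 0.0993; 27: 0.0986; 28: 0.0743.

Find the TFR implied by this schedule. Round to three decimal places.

Sum of ASFRs = 0.0940 + 0.0904 + 0.0938 + 0.0967 + 0.0993 + 0.0986 + 0.0743 = 0.6471
TFR = 0.6471

0.647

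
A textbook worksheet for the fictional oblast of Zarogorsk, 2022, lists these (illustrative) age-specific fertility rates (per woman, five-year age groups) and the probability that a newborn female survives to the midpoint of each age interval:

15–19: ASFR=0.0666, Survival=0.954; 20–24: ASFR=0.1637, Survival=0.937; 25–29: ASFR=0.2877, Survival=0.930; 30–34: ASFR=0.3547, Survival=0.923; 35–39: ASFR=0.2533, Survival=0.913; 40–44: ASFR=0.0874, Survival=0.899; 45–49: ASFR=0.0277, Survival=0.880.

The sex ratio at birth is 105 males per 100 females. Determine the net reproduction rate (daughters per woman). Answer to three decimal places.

Proportion female at birth = 100 / (100 + 105) = 0.48780.
Per-age-group product (5 × ASFR × survival probability):
  15–19: 5 × 0.0666 × 0.954 = 0.31768
  20–24: 5 × 0.1637 × 0.937 = 0.76693
  25–29: 5 × 0.2877 × 0.930 = 1.33781
  30–34: 5 × 0.3547 × 0.923 = 1.63694
  35–39: 5 × 0.2533 × 0.913 = 1.15631
  40–44: 5 × 0.0874 × 0.899 = 0.39286
  45–49: 5 × 0.0277 × 0.880 = 0.12188
Sum = 5.73041
NRR = 0.48780 × 5.73041 = 2.79529

2.795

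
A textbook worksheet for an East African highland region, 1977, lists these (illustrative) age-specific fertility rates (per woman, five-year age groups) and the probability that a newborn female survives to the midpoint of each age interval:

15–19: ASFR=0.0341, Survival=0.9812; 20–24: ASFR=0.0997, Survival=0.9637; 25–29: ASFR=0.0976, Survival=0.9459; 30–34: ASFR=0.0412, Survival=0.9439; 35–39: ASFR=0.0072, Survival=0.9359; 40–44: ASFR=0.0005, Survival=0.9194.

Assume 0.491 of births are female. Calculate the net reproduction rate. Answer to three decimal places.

Proportion female at birth = 0.491.
Per-age-group product (5 × ASFR × survival probability):
  15–19: 5 × 0.0341 × 0.9812 = 0.16729
  20–24: 5 × 0.0997 × 0.9637 = 0.48040
  25–29: 5 × 0.0976 × 0.9459 = 0.46160
  30–34: 5 × 0.0412 × 0.9439 = 0.19444
  35–39: 5 × 0.0072 × 0.9359 = 0.03369
  40–44: 5 × 0.0005 × 0.9194 = 0.00230
Sum = 1.33972
NRR = 0.491 × 1.33972 = 0.65780

0.658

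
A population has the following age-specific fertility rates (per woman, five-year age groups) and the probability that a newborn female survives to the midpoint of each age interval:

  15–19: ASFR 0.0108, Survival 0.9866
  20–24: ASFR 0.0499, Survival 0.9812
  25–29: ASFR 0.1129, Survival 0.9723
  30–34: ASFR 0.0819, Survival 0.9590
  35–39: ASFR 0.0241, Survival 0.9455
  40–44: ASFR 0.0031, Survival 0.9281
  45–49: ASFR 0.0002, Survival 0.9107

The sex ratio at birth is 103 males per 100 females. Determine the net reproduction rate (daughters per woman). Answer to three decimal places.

Proportion female at birth = 100 / (100 + 103) = 0.49261.
Weighting each age-specific rate by interval width and survival:
  15–19: 5 × 0.0108 × 0.9866 = 0.05328
  20–24: 5 × 0.0499 × 0.9812 = 0.24481
  25–29: 5 × 0.1129 × 0.9723 = 0.54886
  30–34: 5 × 0.0819 × 0.9590 = 0.39271
  35–39: 5 × 0.0241 × 0.9455 = 0.11393
  40–44: 5 × 0.0031 × 0.9281 = 0.01439
  45–49: 5 × 0.0002 × 0.9107 = 0.00091
Sum = 1.36889
NRR = 0.49261 × 1.36889 = 0.67433
NRR < 1, so the cohort does not fully replace itself.

0.674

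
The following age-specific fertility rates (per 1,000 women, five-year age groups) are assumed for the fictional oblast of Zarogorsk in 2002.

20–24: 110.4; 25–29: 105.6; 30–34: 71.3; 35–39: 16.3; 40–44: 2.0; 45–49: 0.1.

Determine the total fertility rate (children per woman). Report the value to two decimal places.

1.53

Sum of ASFRs = 110.4 + 105.6 + 71.3 + 16.3 + 2.0 + 0.1 = 305.7
TFR = 5 × 305.7 / 1000 = 1.5285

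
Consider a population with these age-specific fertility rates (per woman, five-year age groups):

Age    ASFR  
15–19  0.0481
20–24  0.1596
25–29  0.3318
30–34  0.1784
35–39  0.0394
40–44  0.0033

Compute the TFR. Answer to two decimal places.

Sum of ASFRs = 0.0481 + 0.1596 + 0.3318 + 0.1784 + 0.0394 + 0.0033 = 0.7606
TFR = 5 × 0.7606 = 3.803

3.80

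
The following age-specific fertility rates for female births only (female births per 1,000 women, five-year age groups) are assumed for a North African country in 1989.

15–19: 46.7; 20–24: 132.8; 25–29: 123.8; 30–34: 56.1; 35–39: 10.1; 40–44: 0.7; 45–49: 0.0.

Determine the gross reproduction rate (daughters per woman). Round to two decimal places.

1.85

Sum of female ASFRs = 46.7 + 132.8 + 123.8 + 56.1 + 10.1 + 0.7 + 0.0 = 370.2
GRR = 5 × 370.2 / 1000 = 1.851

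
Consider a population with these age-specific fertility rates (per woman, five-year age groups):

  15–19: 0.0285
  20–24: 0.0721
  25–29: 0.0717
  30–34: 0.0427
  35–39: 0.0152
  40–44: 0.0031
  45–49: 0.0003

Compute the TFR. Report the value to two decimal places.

Sum of ASFRs = 0.0285 + 0.0721 + 0.0717 + 0.0427 + 0.0152 + 0.0031 + 0.0003 = 0.2336
TFR = 5 × 0.2336 = 1.168

1.17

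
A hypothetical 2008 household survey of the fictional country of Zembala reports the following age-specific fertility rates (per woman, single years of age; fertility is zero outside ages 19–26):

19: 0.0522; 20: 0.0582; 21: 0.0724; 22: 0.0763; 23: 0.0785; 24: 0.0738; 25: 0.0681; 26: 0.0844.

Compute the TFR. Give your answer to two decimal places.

Sum of ASFRs = 0.0522 + 0.0582 + 0.0724 + 0.0763 + 0.0785 + 0.0738 + 0.0681 + 0.0844 = 0.5639
TFR = 0.5639

0.56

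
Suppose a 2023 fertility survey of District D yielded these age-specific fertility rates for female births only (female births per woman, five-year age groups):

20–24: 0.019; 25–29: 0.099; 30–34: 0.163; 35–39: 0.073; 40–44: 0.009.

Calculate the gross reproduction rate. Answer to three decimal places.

Sum of female ASFRs = 0.019 + 0.099 + 0.163 + 0.073 + 0.009 = 0.363
GRR = 5 × 0.363 = 1.815

1.815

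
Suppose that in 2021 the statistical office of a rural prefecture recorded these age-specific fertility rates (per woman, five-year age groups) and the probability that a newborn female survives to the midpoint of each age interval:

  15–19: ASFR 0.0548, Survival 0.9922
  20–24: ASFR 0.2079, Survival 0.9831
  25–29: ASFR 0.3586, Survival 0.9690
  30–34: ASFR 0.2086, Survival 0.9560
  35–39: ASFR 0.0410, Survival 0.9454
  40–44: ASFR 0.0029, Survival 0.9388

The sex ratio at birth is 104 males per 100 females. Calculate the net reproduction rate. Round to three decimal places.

Proportion female at birth = 100 / (100 + 104) = 0.49020.
Each age group contributes 5 × ASFR × survival:
  15–19: 5 × 0.0548 × 0.9922 = 0.27186
  20–24: 5 × 0.2079 × 0.9831 = 1.02193
  25–29: 5 × 0.3586 × 0.9690 = 1.73742
  30–34: 5 × 0.2086 × 0.9560 = 0.99711
  35–39: 5 × 0.0410 × 0.9454 = 0.19381
  40–44: 5 × 0.0029 × 0.9388 = 0.01361
Sum = 4.23574
NRR = 0.49020 × 4.23574 = 2.07636
An NRR exceeding 1 indicates intrinsic growth under these rates.

2.076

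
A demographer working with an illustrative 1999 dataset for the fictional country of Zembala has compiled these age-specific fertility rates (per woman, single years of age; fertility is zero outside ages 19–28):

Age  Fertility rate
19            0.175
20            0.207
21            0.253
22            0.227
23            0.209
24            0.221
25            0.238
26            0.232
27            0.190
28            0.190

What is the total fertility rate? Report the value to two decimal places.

Sum of ASFRs = 0.175 + 0.207 + 0.253 + 0.227 + 0.209 + 0.221 + 0.238 + 0.232 + 0.190 + 0.190 = 2.142
TFR = 2.142

2.14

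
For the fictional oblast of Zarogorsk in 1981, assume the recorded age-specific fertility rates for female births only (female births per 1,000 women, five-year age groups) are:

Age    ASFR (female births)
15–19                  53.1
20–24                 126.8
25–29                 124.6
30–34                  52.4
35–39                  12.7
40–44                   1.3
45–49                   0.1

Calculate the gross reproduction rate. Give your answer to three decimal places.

1.855

Sum of female ASFRs = 53.1 + 126.8 + 124.6 + 52.4 + 12.7 + 1.3 + 0.1 = 371.0
GRR = 5 × 371.0 / 1000 = 1.855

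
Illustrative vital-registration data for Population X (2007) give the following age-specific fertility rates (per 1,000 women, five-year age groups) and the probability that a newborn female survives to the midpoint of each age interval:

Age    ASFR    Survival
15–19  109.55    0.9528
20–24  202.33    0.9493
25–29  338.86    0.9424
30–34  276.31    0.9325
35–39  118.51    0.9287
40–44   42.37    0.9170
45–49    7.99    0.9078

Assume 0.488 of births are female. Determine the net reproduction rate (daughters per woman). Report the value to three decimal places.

2.512

Proportion female at birth = 0.488.
Weighting each age-specific rate by interval width and survival:
  15–19: 5 × 109.55/1000 × 0.9528 = 0.52190
  20–24: 5 × 202.33/1000 × 0.9493 = 0.96036
  25–29: 5 × 338.86/1000 × 0.9424 = 1.59671
  30–34: 5 × 276.31/1000 × 0.9325 = 1.28830
  35–39: 5 × 118.51/1000 × 0.9287 = 0.55030
  40–44: 5 × 42.37/1000 × 0.9170 = 0.19427
  45–49: 5 × 7.99/1000 × 0.9078 = 0.03627
Sum = 5.14811
NRR = 0.488 × 5.14811 = 2.51228
An NRR exceeding 1 indicates intrinsic growth under these rates.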